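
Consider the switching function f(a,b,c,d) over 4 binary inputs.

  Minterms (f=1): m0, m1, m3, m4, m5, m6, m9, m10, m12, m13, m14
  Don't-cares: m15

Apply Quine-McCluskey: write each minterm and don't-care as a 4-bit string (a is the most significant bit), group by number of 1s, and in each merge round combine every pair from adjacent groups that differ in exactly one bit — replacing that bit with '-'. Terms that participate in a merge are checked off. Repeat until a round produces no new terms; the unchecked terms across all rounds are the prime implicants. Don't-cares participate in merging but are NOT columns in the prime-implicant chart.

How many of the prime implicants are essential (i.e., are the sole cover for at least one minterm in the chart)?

[col 0] 0000*, 0001*, 0011*, 0100*, 0101*, 0110*, 1001*, 1010*, 1100*, 1101*, 1110*, 1111*
[col 1] -001*, -100*, -101*, -110*, 0-00*, 0-01*, 00-1, 000-*, 01-0*, 010-*, 1-01*, 1-10, 11-0*, 11-1*, 110-*, 111-*
[col 2] --01, -1-0, -10-, 0-0-, 11--
Prime implicants: --01, -1-0, -10-, 0-0-, 00-1, 1-10, 11--
PI chart (minterm → PIs covering it):
  0 | 0-0-  (sole → essential)
  1 | --01,0-0-,00-1
  3 | 00-1  (sole → essential)
  4 | -1-0,-10-,0-0-
  5 | --01,-10-,0-0-
  6 | -1-0  (sole → essential)
  9 | --01  (sole → essential)
  10 | 1-10  (sole → essential)
  12 | -1-0,-10-,11--
  13 | --01,-10-,11--
  14 | -1-0,1-10,11--
Essential prime implicants: --01, -1-0, 0-0-, 00-1, 1-10

5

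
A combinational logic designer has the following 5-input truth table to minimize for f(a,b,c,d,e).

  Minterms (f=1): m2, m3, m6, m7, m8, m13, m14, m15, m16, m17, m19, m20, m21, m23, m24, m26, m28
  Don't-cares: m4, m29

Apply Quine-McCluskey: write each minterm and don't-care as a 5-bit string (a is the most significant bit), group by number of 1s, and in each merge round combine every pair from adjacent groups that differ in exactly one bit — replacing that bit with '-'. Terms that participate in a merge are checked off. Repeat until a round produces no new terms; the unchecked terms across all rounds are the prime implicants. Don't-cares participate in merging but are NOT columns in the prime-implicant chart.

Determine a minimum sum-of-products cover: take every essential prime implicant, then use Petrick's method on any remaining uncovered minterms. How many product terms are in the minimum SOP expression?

size-2^0 implicants → 00010(✓)  00011(✓)  00100(✓)  00110(✓)  00111(✓)  01000(✓)  01101(✓)  01110(✓)  01111(✓)  10000(✓)  10001(✓)  10011(✓)  10100(✓)  10101(✓)  10111(✓)  11000(✓)  11010(✓)  11100(✓)  11101(✓)
size-2^1 implicants → -0011(✓)  -0100  -0111(✓)  -1000  -1101  0-110(✓)  0-111(✓)  00-10(✓)  00-11(✓)  0001-(✓)  001-0  0011-(✓)  011-1  0111-(✓)  1-000(✓)  1-100(✓)  1-101(✓)  10-00(✓)  10-01(✓)  10-11(✓)  100-1(✓)  1000-(✓)  101-1(✓)  1010-(✓)  11-00(✓)  110-0  1110-(✓)
size-2^2 implicants → -0-11  0-11-  00-1-  1--00  1-10-  10--1  10-0-
Unchecked terms (primes): -0-11, -0100, -1000, -1101, 0-11-, 00-1-, 001-0, 011-1, 1--00, 1-10-, 10--1, 10-0-, 110-0
Minterm coverage:
  m2 ⊆ 00-1- [E]
  m3 ⊆ -0-11,00-1-
  m6 ⊆ 0-11-,00-1-,001-0
  m7 ⊆ -0-11,0-11-,00-1-
  m8 ⊆ -1000 [E]
  m13 ⊆ -1101,011-1
  m14 ⊆ 0-11- [E]
  m15 ⊆ 0-11-,011-1
  m16 ⊆ 1--00,10-0-
  m17 ⊆ 10--1,10-0-
  m19 ⊆ -0-11,10--1
  m20 ⊆ -0100,1--00,1-10-,10-0-
  m21 ⊆ 1-10-,10--1,10-0-
  m23 ⊆ -0-11,10--1
  m24 ⊆ -1000,1--00,110-0
  m26 ⊆ 110-0 [E]
  m28 ⊆ 1--00,1-10-
E = {-1000, 0-11-, 00-1-, 110-0}
Petrick residual → -1101, 1--00, 10--1
Cover = bc'd'e' + bcd'e + a'cd + a'b'd + ad'e' + ab'e + abc'e'  |cover|=7

7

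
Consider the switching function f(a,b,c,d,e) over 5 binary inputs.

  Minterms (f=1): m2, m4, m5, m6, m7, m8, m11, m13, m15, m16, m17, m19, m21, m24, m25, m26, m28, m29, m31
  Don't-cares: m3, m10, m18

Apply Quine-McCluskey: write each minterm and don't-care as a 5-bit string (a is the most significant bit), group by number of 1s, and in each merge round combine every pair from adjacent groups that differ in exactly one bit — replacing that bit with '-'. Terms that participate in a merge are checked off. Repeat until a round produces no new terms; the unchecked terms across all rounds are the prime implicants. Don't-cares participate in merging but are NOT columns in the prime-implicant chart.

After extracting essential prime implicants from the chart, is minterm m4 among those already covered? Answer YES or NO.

YES

Round 0: 00010✓ 00011✓ 00100✓ 00101✓ 00110✓ 00111✓ 01000✓ 01010✓ 01011✓ 01101✓ 01111✓ 10000✓ 10001✓ 10010✓ 10011✓ 10101✓ 11000✓ 11001✓ 11010✓ 11100✓ 11101✓ 11111✓
Round 1: -0010✓ -0011✓ -0101✓ -1000✓ -1010✓ -1101✓ -1111✓ 0-010✓ 0-011✓ 0-101✓ 0-111✓ 00-10✓ 00-11✓ 0001-✓ 001-0✓ 001-1✓ 0010-✓ 0011-✓ 01-11✓ 010-0✓ 0101-✓ 011-1✓ 1-000✓ 1-001✓ 1-010✓ 1-101✓ 10-01✓ 100-0✓ 100-1✓ 1000-✓ 1001-✓ 11-00✓ 11-01✓ 110-0✓ 1100-✓ 111-1✓ 1110-✓
Round 2: --010 --101 -001- -10-0 -11-1 0--11 0-01- 0-1-1 00-1- 001-- 1--01 1-0-0 1-00- 100-- 11-0-
PIs = {--010, --101, -001-, -10-0, -11-1, 0--11, 0-01-, 0-1-1, 00-1-, 001--, 1--01, 1-0-0, 1-00-, 100--, 11-0-}
Coverage chart:
  m2: --010,-001-,0-01-,00-1-
  m4: 001-- ←essential
  m5: --101,0-1-1,001--
  m6: 00-1-,001--
  m7: 0--11,0-1-1,00-1-,001--
  m8: -10-0 ←essential
  m11: 0--11,0-01-
  m13: --101,-11-1,0-1-1
  m15: -11-1,0--11,0-1-1
  m16: 1-0-0,1-00-,100--
  m17: 1--01,1-00-,100--
  m19: -001-,100--
  m21: --101,1--01
  m24: -10-0,1-0-0,1-00-,11-0-
  m25: 1--01,1-00-,11-0-
  m26: --010,-10-0,1-0-0
  m28: 11-0- ←essential
  m29: --101,-11-1,1--01,11-0-
  m31: -11-1 ←essential
Essential: -10-0, -11-1, 001--, 11-0-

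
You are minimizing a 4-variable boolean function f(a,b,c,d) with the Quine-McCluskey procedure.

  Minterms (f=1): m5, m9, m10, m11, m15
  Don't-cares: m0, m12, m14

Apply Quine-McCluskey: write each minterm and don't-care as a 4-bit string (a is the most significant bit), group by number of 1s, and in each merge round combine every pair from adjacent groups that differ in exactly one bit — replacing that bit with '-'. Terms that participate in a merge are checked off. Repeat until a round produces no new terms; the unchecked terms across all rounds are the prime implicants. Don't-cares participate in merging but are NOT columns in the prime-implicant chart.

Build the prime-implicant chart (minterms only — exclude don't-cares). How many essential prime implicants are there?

Round 0: 0000 0101 1001✓ 1010✓ 1011✓ 1100✓ 1110✓ 1111✓
Round 1: 1-10✓ 1-11✓ 10-1 101-✓ 11-0 111-✓
Round 2: 1-1-
PIs = {0000, 0101, 1-1-, 10-1, 11-0}
Coverage chart:
  m5: 0101 ←essential
  m9: 10-1 ←essential
  m10: 1-1- ←essential
  m11: 1-1-,10-1
  m15: 1-1- ←essential
Essential: 0101, 1-1-, 10-1

3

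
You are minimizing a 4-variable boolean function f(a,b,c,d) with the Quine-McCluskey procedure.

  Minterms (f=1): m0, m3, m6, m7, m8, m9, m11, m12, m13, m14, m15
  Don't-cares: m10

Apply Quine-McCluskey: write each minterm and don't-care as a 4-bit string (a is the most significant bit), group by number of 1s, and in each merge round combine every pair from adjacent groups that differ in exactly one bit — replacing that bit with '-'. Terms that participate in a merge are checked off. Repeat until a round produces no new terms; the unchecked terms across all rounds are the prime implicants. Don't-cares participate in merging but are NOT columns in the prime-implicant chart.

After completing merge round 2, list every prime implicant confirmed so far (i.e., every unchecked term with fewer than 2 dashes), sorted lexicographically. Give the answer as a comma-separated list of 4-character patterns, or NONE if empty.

Round 0: 0000✓ 0011✓ 0110✓ 0111✓ 1000✓ 1001✓ 1010✓ 1011✓ 1100✓ 1101✓ 1110✓ 1111✓
Round 1: -000 -011✓ -110✓ -111✓ 0-11✓ 011-✓ 1-00✓ 1-01✓ 1-10✓ 1-11✓ 10-0✓ 10-1✓ 100-✓ 101-✓ 11-0✓ 11-1✓ 110-✓ 111-✓
Round 2: --11 -11- 1--0✓ 1--1✓ 1-0-✓ 1-1-✓ 10--✓ 11--✓
Round 3: 1---
PIs = {--11, -000, -11-, 1---}

-000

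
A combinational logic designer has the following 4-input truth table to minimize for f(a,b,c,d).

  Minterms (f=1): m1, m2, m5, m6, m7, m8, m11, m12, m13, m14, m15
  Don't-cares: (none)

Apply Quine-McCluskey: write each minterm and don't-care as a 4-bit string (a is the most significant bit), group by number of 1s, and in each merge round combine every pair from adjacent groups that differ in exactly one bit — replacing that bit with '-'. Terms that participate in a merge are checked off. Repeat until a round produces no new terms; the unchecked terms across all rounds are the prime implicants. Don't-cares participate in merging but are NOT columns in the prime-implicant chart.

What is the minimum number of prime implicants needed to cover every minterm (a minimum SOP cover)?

6

size-2^0 implicants → 0001(✓)  0010(✓)  0101(✓)  0110(✓)  0111(✓)  1000(✓)  1011(✓)  1100(✓)  1101(✓)  1110(✓)  1111(✓)
size-2^1 implicants → -101(✓)  -110(✓)  -111(✓)  0-01  0-10  01-1(✓)  011-(✓)  1-00  1-11  11-0(✓)  11-1(✓)  110-(✓)  111-(✓)
size-2^2 implicants → -1-1  -11-  11--
Unchecked terms (primes): -1-1, -11-, 0-01, 0-10, 1-00, 1-11, 11--
Minterm coverage:
  m1 ⊆ 0-01 [E]
  m2 ⊆ 0-10 [E]
  m5 ⊆ -1-1,0-01
  m6 ⊆ -11-,0-10
  m7 ⊆ -1-1,-11-
  m8 ⊆ 1-00 [E]
  m11 ⊆ 1-11 [E]
  m12 ⊆ 1-00,11--
  m13 ⊆ -1-1,11--
  m14 ⊆ -11-,11--
  m15 ⊆ -1-1,-11-,1-11,11--
E = {0-01, 0-10, 1-00, 1-11}
Petrick residual → -1-1, -11-
Cover = bd + bc + a'c'd + a'cd' + ac'd' + acd  |cover|=6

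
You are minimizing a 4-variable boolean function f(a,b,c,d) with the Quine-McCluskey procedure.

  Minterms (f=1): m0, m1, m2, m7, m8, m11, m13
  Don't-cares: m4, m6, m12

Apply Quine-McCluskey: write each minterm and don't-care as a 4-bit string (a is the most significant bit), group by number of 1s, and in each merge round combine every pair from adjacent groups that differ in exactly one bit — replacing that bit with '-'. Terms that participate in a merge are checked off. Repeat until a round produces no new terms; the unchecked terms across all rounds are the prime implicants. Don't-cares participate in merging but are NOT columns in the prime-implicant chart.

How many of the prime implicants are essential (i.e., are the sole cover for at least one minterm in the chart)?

6

[col 0] 0000*, 0001*, 0010*, 0100*, 0110*, 0111*, 1000*, 1011, 1100*, 1101*
[col 1] -000*, -100*, 0-00*, 0-10*, 00-0*, 000-, 01-0*, 011-, 1-00*, 110-
[col 2] --00, 0--0
Prime implicants: --00, 0--0, 000-, 011-, 1011, 110-
PI chart (minterm → PIs covering it):
  0 | --00,0--0,000-
  1 | 000-  (sole → essential)
  2 | 0--0  (sole → essential)
  7 | 011-  (sole → essential)
  8 | --00  (sole → essential)
  11 | 1011  (sole → essential)
  13 | 110-  (sole → essential)
Essential prime implicants: --00, 0--0, 000-, 011-, 1011, 110-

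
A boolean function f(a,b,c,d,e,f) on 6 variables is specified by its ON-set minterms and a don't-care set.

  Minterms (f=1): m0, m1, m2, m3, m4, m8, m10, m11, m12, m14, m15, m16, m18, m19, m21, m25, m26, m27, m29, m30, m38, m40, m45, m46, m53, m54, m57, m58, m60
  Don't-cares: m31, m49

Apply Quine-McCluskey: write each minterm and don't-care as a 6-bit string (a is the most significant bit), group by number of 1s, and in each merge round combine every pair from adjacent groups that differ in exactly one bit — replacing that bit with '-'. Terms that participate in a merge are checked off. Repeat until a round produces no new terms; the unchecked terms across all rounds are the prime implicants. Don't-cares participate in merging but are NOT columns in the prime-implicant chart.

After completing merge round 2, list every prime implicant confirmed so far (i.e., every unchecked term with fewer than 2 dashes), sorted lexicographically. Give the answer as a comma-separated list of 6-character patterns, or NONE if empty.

size-2^0 implicants → 000000(✓)  000001(✓)  000010(✓)  000011(✓)  000100(✓)  001000(✓)  001010(✓)  001011(✓)  001100(✓)  001110(✓)  001111(✓)  010000(✓)  010010(✓)  010011(✓)  010101(✓)  011001(✓)  011010(✓)  011011(✓)  011101(✓)  011110(✓)  011111(✓)  100110(✓)  101000(✓)  101101  101110(✓)  110001(✓)  110101(✓)  110110(✓)  111001(✓)  111010(✓)  111100
size-2^1 implicants → -01000  -01110  -10101  -11001  -11010  0-0000(✓)  0-0010(✓)  0-0011(✓)  0-1010(✓)  0-1011(✓)  0-1110(✓)  0-1111(✓)  00-000(✓)  00-010(✓)  00-011(✓)  00-100(✓)  000-00(✓)  0000-0(✓)  0000-1(✓)  00000-(✓)  00001-(✓)  001-00(✓)  001-10(✓)  001-11(✓)  0010-0(✓)  00101-(✓)  0011-0(✓)  00111-(✓)  01-010(✓)  01-011(✓)  01-101  0100-0(✓)  01001-(✓)  011-01(✓)  011-10(✓)  011-11(✓)  0110-1(✓)  01101-(✓)  0111-1(✓)  01111-(✓)  1-0110  10-110  11-001  110-01
size-2^2 implicants → 0--010(✓)  0--011(✓)  0-00-0  0-001-(✓)  0-1-10(✓)  0-1-11(✓)  0-101-(✓)  0-111-(✓)  00--00  00-0-0  00-01-(✓)  0000--  001--0  001-1-(✓)  01-01-(✓)  011--1  011-1-(✓)
size-2^3 implicants → 0--01-  0-1-1-
Unchecked terms (primes): -01000, -01110, -10101, -11001, -11010, 0--01-, 0-00-0, 0-1-1-, 00--00, 00-0-0, 0000--, 001--0, 01-101, 011--1, 1-0110, 10-110, 101101, 11-001, 110-01, 111100

-01000, -01110, -10101, -11001, -11010, 01-101, 1-0110, 10-110, 101101, 11-001, 110-01, 111100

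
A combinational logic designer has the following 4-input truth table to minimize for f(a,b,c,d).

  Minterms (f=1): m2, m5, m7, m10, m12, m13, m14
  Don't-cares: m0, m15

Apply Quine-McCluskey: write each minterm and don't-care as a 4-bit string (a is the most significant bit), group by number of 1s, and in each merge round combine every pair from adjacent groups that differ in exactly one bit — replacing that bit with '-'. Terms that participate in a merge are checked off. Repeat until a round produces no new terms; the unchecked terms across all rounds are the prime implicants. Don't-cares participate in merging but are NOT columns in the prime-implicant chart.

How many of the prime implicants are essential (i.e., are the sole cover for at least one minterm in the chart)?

2

[col 0] 0000*, 0010*, 0101*, 0111*, 1010*, 1100*, 1101*, 1110*, 1111*
[col 1] -010, -101*, -111*, 00-0, 01-1*, 1-10, 11-0*, 11-1*, 110-*, 111-*
[col 2] -1-1, 11--
Prime implicants: -010, -1-1, 00-0, 1-10, 11--
PI chart (minterm → PIs covering it):
  2 | -010,00-0
  5 | -1-1  (sole → essential)
  7 | -1-1  (sole → essential)
  10 | -010,1-10
  12 | 11--  (sole → essential)
  13 | -1-1,11--
  14 | 1-10,11--
Essential prime implicants: -1-1, 11--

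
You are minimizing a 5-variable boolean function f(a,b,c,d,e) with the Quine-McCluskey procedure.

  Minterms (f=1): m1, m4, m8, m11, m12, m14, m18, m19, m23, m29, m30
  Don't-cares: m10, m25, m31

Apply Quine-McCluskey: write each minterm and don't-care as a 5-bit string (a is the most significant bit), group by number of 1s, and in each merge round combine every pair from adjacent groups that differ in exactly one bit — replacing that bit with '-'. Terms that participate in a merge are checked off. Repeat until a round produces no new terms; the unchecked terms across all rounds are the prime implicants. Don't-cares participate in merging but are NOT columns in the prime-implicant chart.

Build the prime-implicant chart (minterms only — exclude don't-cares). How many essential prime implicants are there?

5

[col 0] 00001, 00100*, 01000*, 01010*, 01011*, 01100*, 01110*, 10010*, 10011*, 10111*, 11001*, 11101*, 11110*, 11111*
[col 1] -1110, 0-100, 01-00*, 01-10*, 010-0*, 0101-, 011-0*, 1-111, 10-11, 1001-, 11-01, 111-1, 1111-
[col 2] 01--0
Prime implicants: -1110, 0-100, 00001, 01--0, 0101-, 1-111, 10-11, 1001-, 11-01, 111-1, 1111-
PI chart (minterm → PIs covering it):
  1 | 00001  (sole → essential)
  4 | 0-100  (sole → essential)
  8 | 01--0  (sole → essential)
  11 | 0101-  (sole → essential)
  12 | 0-100,01--0
  14 | -1110,01--0
  18 | 1001-  (sole → essential)
  19 | 10-11,1001-
  23 | 1-111,10-11
  29 | 11-01,111-1
  30 | -1110,1111-
Essential prime implicants: 0-100, 00001, 01--0, 0101-, 1001-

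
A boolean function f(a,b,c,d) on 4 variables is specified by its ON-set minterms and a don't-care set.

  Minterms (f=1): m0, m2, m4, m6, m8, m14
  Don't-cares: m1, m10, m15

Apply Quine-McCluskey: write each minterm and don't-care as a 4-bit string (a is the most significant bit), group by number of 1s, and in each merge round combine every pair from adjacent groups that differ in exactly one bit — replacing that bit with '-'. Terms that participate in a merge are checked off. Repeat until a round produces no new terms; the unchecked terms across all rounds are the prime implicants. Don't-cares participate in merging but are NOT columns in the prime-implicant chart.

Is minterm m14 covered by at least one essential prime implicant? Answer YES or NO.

size-2^0 implicants → 0000(✓)  0001(✓)  0010(✓)  0100(✓)  0110(✓)  1000(✓)  1010(✓)  1110(✓)  1111(✓)
size-2^1 implicants → -000(✓)  -010(✓)  -110(✓)  0-00(✓)  0-10(✓)  00-0(✓)  000-  01-0(✓)  1-10(✓)  10-0(✓)  111-
size-2^2 implicants → --10  -0-0  0--0
Unchecked terms (primes): --10, -0-0, 0--0, 000-, 111-
Minterm coverage:
  m0 ⊆ -0-0,0--0,000-
  m2 ⊆ --10,-0-0,0--0
  m4 ⊆ 0--0 [E]
  m6 ⊆ --10,0--0
  m8 ⊆ -0-0 [E]
  m14 ⊆ --10,111-
E = {-0-0, 0--0}

NO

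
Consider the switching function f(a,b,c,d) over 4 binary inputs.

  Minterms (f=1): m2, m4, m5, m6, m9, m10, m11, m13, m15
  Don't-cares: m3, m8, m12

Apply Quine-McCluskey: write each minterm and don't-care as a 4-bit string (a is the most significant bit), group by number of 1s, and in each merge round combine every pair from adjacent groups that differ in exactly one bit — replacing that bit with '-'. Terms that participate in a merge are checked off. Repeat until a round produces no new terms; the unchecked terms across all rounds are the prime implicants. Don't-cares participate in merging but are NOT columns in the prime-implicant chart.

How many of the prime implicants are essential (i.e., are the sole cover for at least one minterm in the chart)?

2

Round 0: 0010✓ 0011✓ 0100✓ 0101✓ 0110✓ 1000✓ 1001✓ 1010✓ 1011✓ 1100✓ 1101✓ 1111✓
Round 1: -010✓ -011✓ -100✓ -101✓ 0-10 001-✓ 01-0 010-✓ 1-00✓ 1-01✓ 1-11✓ 10-0✓ 10-1✓ 100-✓ 101-✓ 11-1✓ 110-✓
Round 2: -01- -10- 1--1 1-0- 10--
PIs = {-01-, -10-, 0-10, 01-0, 1--1, 1-0-, 10--}
Coverage chart:
  m2: -01-,0-10
  m4: -10-,01-0
  m5: -10- ←essential
  m6: 0-10,01-0
  m9: 1--1,1-0-,10--
  m10: -01-,10--
  m11: -01-,1--1,10--
  m13: -10-,1--1,1-0-
  m15: 1--1 ←essential
Essential: -10-, 1--1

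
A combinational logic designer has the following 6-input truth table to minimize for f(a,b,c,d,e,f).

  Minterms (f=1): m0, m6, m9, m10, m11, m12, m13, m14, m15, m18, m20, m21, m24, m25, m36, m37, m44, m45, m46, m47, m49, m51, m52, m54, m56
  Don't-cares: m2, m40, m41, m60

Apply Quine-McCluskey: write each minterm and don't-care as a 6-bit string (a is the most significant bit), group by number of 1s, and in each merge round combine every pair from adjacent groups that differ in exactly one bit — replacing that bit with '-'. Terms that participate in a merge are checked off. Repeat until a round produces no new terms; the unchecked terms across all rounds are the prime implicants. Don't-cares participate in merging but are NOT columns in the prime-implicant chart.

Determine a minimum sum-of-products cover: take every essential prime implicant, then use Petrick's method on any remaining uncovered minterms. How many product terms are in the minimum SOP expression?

11

[col 0] 000000*, 000010*, 000110*, 001001*, 001010*, 001011*, 001100*, 001101*, 001110*, 001111*, 010010*, 010100*, 010101*, 011000*, 011001*, 100100*, 100101*, 101000*, 101001*, 101100*, 101101*, 101110*, 101111*, 110001*, 110011*, 110100*, 110110*, 111000*, 111100*
[col 1] -01001*, -01100*, -01101*, -01110*, -01111*, -10100, -11000, 0-0010, 0-1001, 00-010*, 00-110*, 000-10*, 0000-0, 001-01*, 001-10*, 001-11*, 0010-1*, 00101-*, 0011-0*, 0011-1*, 00110-*, 00111-*, 01010-, 01100-, 1-0100*, 1-1000*, 1-1100*, 10-100*, 10-101*, 10010-*, 101-00*, 101-01*, 10100-*, 1011-0*, 1011-1*, 10110-*, 10111-*, 11-100*, 1100-1, 1101-0, 111-00*
[col 2] -01-01, -011-0*, -011-1*, -0110-*, -0111-*, 00--10, 001--1, 001-1-, 0011--*, 1--100, 1-1-00, 10-10-, 101-0-, 1011--*
[col 3] -011--
Prime implicants: -01-01, -011--, -10100, -11000, 0-0010, 0-1001, 00--10, 0000-0, 001--1, 001-1-, 01010-, 01100-, 1--100, 1-1-00, 10-10-, 101-0-, 1100-1, 1101-0
PI chart (minterm → PIs covering it):
  0 | 0000-0  (sole → essential)
  6 | 00--10  (sole → essential)
  9 | -01-01,0-1001,001--1
  10 | 00--10,001-1-
  11 | 001--1,001-1-
  12 | -011--  (sole → essential)
  13 | -01-01,-011--,001--1
  14 | -011--,00--10,001-1-
  15 | -011--,001--1,001-1-
  18 | 0-0010  (sole → essential)
  20 | -10100,01010-
  21 | 01010-  (sole → essential)
  24 | -11000,01100-
  25 | 0-1001,01100-
  36 | 1--100,10-10-
  37 | 10-10-  (sole → essential)
  44 | -011--,1--100,1-1-00,10-10-,101-0-
  45 | -01-01,-011--,10-10-,101-0-
  46 | -011--  (sole → essential)
  47 | -011--  (sole → essential)
  49 | 1100-1  (sole → essential)
  51 | 1100-1  (sole → essential)
  52 | -10100,1--100,1101-0
  54 | 1101-0  (sole → essential)
  56 | -11000,1-1-00
Essential prime implicants: -011--, 0-0010, 00--10, 0000-0, 01010-, 10-10-, 1100-1, 1101-0
Petrick residual → -11000, 0-1001, 001--1
Minimum SOP uses 11 PIs: b'cd + bcd'e'f' + a'c'd'ef' + a'cd'e'f + a'b'ef' + a'b'c'd'f' + a'b'cf + a'bc'de' + ab'de' + abc'd'f + abc'df'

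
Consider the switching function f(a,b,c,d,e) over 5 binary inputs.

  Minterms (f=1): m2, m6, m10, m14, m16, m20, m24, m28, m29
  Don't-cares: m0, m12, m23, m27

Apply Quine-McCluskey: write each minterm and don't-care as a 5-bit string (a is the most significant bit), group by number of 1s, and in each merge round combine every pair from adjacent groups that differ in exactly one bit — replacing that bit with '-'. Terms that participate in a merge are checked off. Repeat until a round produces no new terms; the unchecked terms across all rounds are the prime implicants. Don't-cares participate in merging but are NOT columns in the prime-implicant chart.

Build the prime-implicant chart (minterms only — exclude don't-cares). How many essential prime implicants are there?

3

[col 0] 00000*, 00010*, 00110*, 01010*, 01100*, 01110*, 10000*, 10100*, 10111, 11000*, 11011, 11100*, 11101*
[col 1] -0000, -1100, 0-010*, 0-110*, 00-10*, 000-0, 01-10*, 011-0, 1-000*, 1-100*, 10-00*, 11-00*, 1110-
[col 2] 0--10, 1--00
Prime implicants: -0000, -1100, 0--10, 000-0, 011-0, 1--00, 10111, 11011, 1110-
PI chart (minterm → PIs covering it):
  2 | 0--10,000-0
  6 | 0--10  (sole → essential)
  10 | 0--10  (sole → essential)
  14 | 0--10,011-0
  16 | -0000,1--00
  20 | 1--00  (sole → essential)
  24 | 1--00  (sole → essential)
  28 | -1100,1--00,1110-
  29 | 1110-  (sole → essential)
Essential prime implicants: 0--10, 1--00, 1110-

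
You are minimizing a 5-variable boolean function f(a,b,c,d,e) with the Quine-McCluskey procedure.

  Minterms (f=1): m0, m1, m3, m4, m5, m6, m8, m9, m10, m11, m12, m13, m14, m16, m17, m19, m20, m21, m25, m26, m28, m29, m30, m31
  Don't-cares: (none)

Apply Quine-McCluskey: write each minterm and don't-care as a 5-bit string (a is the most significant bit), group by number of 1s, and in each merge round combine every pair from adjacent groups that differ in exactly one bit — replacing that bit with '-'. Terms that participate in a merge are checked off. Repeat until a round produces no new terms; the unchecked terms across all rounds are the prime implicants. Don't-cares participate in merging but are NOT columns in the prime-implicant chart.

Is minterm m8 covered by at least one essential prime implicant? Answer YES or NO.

size-2^0 implicants → 00000(✓)  00001(✓)  00011(✓)  00100(✓)  00101(✓)  00110(✓)  01000(✓)  01001(✓)  01010(✓)  01011(✓)  01100(✓)  01101(✓)  01110(✓)  10000(✓)  10001(✓)  10011(✓)  10100(✓)  10101(✓)  11001(✓)  11010(✓)  11100(✓)  11101(✓)  11110(✓)  11111(✓)
size-2^1 implicants → -0000(✓)  -0001(✓)  -0011(✓)  -0100(✓)  -0101(✓)  -1001(✓)  -1010(✓)  -1100(✓)  -1101(✓)  -1110(✓)  0-000(✓)  0-001(✓)  0-011(✓)  0-100(✓)  0-101(✓)  0-110(✓)  00-00(✓)  00-01(✓)  000-1(✓)  0000-(✓)  001-0(✓)  0010-(✓)  01-00(✓)  01-01(✓)  01-10(✓)  010-0(✓)  010-1(✓)  0100-(✓)  0101-(✓)  011-0(✓)  0110-(✓)  1-001(✓)  1-100(✓)  1-101(✓)  10-00(✓)  10-01(✓)  100-1(✓)  1000-(✓)  1010-(✓)  11-01(✓)  11-10(✓)  111-0(✓)  111-1(✓)  1110-(✓)  1111-(✓)
size-2^2 implicants → --001(✓)  --100(✓)  --101(✓)  -0-00(✓)  -0-01(✓)  -00-1  -000-(✓)  -010-(✓)  -1-01(✓)  -1-10  -11-0  -110-(✓)  0--00(✓)  0--01(✓)  0-0-1  0-00-(✓)  0-1-0  0-10-(✓)  00-0-(✓)  01--0  01-0-(✓)  010--  1--01(✓)  1-10-(✓)  10-0-(✓)  111--
size-2^3 implicants → ---01  --10-  -0-0-  0--0-
Unchecked terms (primes): ---01, --10-, -0-0-, -00-1, -1-10, -11-0, 0--0-, 0-0-1, 0-1-0, 01--0, 010--, 111--
Minterm coverage:
  m0 ⊆ -0-0-,0--0-
  m1 ⊆ ---01,-0-0-,-00-1,0--0-,0-0-1
  m3 ⊆ -00-1,0-0-1
  m4 ⊆ --10-,-0-0-,0--0-,0-1-0
  m5 ⊆ ---01,--10-,-0-0-,0--0-
  m6 ⊆ 0-1-0 [E]
  m8 ⊆ 0--0-,01--0,010--
  m9 ⊆ ---01,0--0-,0-0-1,010--
  m10 ⊆ -1-10,01--0,010--
  m11 ⊆ 0-0-1,010--
  m12 ⊆ --10-,-11-0,0--0-,0-1-0,01--0
  m13 ⊆ ---01,--10-,0--0-
  m14 ⊆ -1-10,-11-0,0-1-0,01--0
  m16 ⊆ -0-0- [E]
  m17 ⊆ ---01,-0-0-,-00-1
  m19 ⊆ -00-1 [E]
  m20 ⊆ --10-,-0-0-
  m21 ⊆ ---01,--10-,-0-0-
  m25 ⊆ ---01 [E]
  m26 ⊆ -1-10 [E]
  m28 ⊆ --10-,-11-0,111--
  m29 ⊆ ---01,--10-,111--
  m30 ⊆ -1-10,-11-0,111--
  m31 ⊆ 111-- [E]
E = {---01, -0-0-, -00-1, -1-10, 0-1-0, 111--}

NO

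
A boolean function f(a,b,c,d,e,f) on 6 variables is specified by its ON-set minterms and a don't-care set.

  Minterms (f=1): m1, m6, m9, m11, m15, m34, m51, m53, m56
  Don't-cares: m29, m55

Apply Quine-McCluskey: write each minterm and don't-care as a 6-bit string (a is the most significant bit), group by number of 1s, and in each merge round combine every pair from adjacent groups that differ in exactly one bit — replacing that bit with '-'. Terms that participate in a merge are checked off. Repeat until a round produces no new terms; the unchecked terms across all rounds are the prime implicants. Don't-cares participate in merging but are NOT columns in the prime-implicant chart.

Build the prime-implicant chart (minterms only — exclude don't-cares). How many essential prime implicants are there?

[col 0] 000001*, 000110, 001001*, 001011*, 001111*, 011101, 100010, 110011*, 110101*, 110111*, 111000
[col 1] 00-001, 001-11, 0010-1, 110-11, 1101-1
Prime implicants: 00-001, 000110, 001-11, 0010-1, 011101, 100010, 110-11, 1101-1, 111000
PI chart (minterm → PIs covering it):
  1 | 00-001  (sole → essential)
  6 | 000110  (sole → essential)
  9 | 00-001,0010-1
  11 | 001-11,0010-1
  15 | 001-11  (sole → essential)
  34 | 100010  (sole → essential)
  51 | 110-11  (sole → essential)
  53 | 1101-1  (sole → essential)
  56 | 111000  (sole → essential)
Essential prime implicants: 00-001, 000110, 001-11, 100010, 110-11, 1101-1, 111000

7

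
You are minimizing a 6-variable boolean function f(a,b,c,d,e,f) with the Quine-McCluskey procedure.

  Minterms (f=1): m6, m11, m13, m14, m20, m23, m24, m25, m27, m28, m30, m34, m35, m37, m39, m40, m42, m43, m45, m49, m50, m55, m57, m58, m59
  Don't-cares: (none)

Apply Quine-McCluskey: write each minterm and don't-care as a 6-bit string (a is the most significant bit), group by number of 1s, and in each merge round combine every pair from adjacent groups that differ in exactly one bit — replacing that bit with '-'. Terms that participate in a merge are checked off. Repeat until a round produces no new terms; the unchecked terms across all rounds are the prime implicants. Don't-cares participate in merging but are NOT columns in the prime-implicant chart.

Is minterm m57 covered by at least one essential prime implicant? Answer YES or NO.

Round 0: 000110✓ 001011✓ 001101✓ 001110✓ 010100✓ 010111✓ 011000✓ 011001✓ 011011✓ 011100✓ 011110✓ 100010✓ 100011✓ 100101✓ 100111✓ 101000✓ 101010✓ 101011✓ 101101✓ 110001✓ 110010✓ 110111✓ 111001✓ 111010✓ 111011✓
Round 1: -01011✓ -01101 -10111 -11001✓ -11011✓ 0-1011✓ 0-1110 00-110 01-100 011-00 0110-1✓ 01100- 0111-0 1-0010✓ 1-0111 1-1010✓ 1-1011✓ 10-010✓ 10-011✓ 10-101 100-11 10001-✓ 1001-1 1010-0 10101-✓ 11-001 11-010✓ 1110-1✓ 11101-✓
Round 2: --1011 -110-1 1--010 1-101- 10-01-
PIs = {--1011, -01101, -10111, -110-1, 0-1110, 00-110, 01-100, 011-00, 01100-, 0111-0, 1--010, 1-0111, 1-101-, 10-01-, 10-101, 100-11, 1001-1, 1010-0, 11-001}
Coverage chart:
  m6: 00-110 ←essential
  m11: --1011 ←essential
  m13: -01101 ←essential
  m14: 0-1110,00-110
  m20: 01-100 ←essential
  m23: -10111 ←essential
  m24: 011-00,01100-
  m25: -110-1,01100-
  m27: --1011,-110-1
  m28: 01-100,011-00,0111-0
  m30: 0-1110,0111-0
  m34: 1--010,10-01-
  m35: 10-01-,100-11
  m37: 10-101,1001-1
  m39: 1-0111,100-11,1001-1
  m40: 1010-0 ←essential
  m42: 1--010,1-101-,10-01-,1010-0
  m43: --1011,1-101-,10-01-
  m45: -01101,10-101
  m49: 11-001 ←essential
  m50: 1--010 ←essential
  m55: -10111,1-0111
  m57: -110-1,11-001
  m58: 1--010,1-101-
  m59: --1011,-110-1,1-101-
Essential: --1011, -01101, -10111, 00-110, 01-100, 1--010, 1010-0, 11-001

YES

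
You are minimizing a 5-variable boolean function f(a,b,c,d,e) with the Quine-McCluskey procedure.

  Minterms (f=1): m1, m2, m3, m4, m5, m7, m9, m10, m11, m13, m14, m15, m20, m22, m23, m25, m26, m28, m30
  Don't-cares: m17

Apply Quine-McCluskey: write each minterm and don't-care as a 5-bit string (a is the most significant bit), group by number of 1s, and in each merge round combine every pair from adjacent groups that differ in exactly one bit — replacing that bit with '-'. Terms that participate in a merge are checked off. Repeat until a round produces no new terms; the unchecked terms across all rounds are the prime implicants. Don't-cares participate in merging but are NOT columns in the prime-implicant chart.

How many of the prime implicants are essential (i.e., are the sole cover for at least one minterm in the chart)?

5

Round 0: 00001✓ 00010✓ 00011✓ 00100✓ 00101✓ 00111✓ 01001✓ 01010✓ 01011✓ 01101✓ 01110✓ 01111✓ 10001✓ 10100✓ 10110✓ 10111✓ 11001✓ 11010✓ 11100✓ 11110✓
Round 1: -0001✓ -0100 -0111 -1001✓ -1010✓ -1110✓ 0-001✓ 0-010✓ 0-011✓ 0-101✓ 0-111✓ 00-01✓ 00-11✓ 000-1✓ 0001-✓ 001-1✓ 0010- 01-01✓ 01-10✓ 01-11✓ 010-1✓ 0101-✓ 011-1✓ 0111-✓ 1-001✓ 1-100✓ 1-110✓ 101-0✓ 1011- 11-10✓ 111-0✓
Round 2: --001 -1-10 0--01✓ 0--11✓ 0-0-1✓ 0-01- 0-1-1✓ 00--1✓ 01--1✓ 01-1- 1-1-0
Round 3: 0---1
PIs = {--001, -0100, -0111, -1-10, 0---1, 0-01-, 0010-, 01-1-, 1-1-0, 1011-}
Coverage chart:
  m1: --001,0---1
  m2: 0-01- ←essential
  m3: 0---1,0-01-
  m4: -0100,0010-
  m5: 0---1,0010-
  m7: -0111,0---1
  m9: --001,0---1
  m10: -1-10,0-01-,01-1-
  m11: 0---1,0-01-,01-1-
  m13: 0---1 ←essential
  m14: -1-10,01-1-
  m15: 0---1,01-1-
  m20: -0100,1-1-0
  m22: 1-1-0,1011-
  m23: -0111,1011-
  m25: --001 ←essential
  m26: -1-10 ←essential
  m28: 1-1-0 ←essential
  m30: -1-10,1-1-0
Essential: --001, -1-10, 0---1, 0-01-, 1-1-0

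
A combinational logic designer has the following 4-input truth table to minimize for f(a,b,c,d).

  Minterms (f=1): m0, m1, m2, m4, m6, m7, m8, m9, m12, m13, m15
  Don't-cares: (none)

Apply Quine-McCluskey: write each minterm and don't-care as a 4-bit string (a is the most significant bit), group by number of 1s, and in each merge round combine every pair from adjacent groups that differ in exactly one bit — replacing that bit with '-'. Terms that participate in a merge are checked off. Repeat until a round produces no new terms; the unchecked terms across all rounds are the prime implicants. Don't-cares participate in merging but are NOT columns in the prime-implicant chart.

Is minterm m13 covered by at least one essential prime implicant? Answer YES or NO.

NO

size-2^0 implicants → 0000(✓)  0001(✓)  0010(✓)  0100(✓)  0110(✓)  0111(✓)  1000(✓)  1001(✓)  1100(✓)  1101(✓)  1111(✓)
size-2^1 implicants → -000(✓)  -001(✓)  -100(✓)  -111  0-00(✓)  0-10(✓)  00-0(✓)  000-(✓)  01-0(✓)  011-  1-00(✓)  1-01(✓)  100-(✓)  11-1  110-(✓)
size-2^2 implicants → --00  -00-  0--0  1-0-
Unchecked terms (primes): --00, -00-, -111, 0--0, 011-, 1-0-, 11-1
Minterm coverage:
  m0 ⊆ --00,-00-,0--0
  m1 ⊆ -00- [E]
  m2 ⊆ 0--0 [E]
  m4 ⊆ --00,0--0
  m6 ⊆ 0--0,011-
  m7 ⊆ -111,011-
  m8 ⊆ --00,-00-,1-0-
  m9 ⊆ -00-,1-0-
  m12 ⊆ --00,1-0-
  m13 ⊆ 1-0-,11-1
  m15 ⊆ -111,11-1
E = {-00-, 0--0}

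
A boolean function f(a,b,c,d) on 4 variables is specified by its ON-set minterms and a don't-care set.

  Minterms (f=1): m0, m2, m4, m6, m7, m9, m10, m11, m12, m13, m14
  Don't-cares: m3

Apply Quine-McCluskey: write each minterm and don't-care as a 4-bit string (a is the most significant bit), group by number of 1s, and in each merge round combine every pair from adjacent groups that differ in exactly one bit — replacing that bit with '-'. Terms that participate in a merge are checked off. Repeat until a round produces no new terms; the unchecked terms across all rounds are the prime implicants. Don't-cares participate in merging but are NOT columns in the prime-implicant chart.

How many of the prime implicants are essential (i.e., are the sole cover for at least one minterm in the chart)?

2

[col 0] 0000*, 0010*, 0011*, 0100*, 0110*, 0111*, 1001*, 1010*, 1011*, 1100*, 1101*, 1110*
[col 1] -010*, -011*, -100*, -110*, 0-00*, 0-10*, 0-11*, 00-0*, 001-*, 01-0*, 011-*, 1-01, 1-10*, 10-1, 101-*, 11-0*, 110-
[col 2] --10, -01-, -1-0, 0--0, 0-1-
Prime implicants: --10, -01-, -1-0, 0--0, 0-1-, 1-01, 10-1, 110-
PI chart (minterm → PIs covering it):
  0 | 0--0  (sole → essential)
  2 | --10,-01-,0--0,0-1-
  4 | -1-0,0--0
  6 | --10,-1-0,0--0,0-1-
  7 | 0-1-  (sole → essential)
  9 | 1-01,10-1
  10 | --10,-01-
  11 | -01-,10-1
  12 | -1-0,110-
  13 | 1-01,110-
  14 | --10,-1-0
Essential prime implicants: 0--0, 0-1-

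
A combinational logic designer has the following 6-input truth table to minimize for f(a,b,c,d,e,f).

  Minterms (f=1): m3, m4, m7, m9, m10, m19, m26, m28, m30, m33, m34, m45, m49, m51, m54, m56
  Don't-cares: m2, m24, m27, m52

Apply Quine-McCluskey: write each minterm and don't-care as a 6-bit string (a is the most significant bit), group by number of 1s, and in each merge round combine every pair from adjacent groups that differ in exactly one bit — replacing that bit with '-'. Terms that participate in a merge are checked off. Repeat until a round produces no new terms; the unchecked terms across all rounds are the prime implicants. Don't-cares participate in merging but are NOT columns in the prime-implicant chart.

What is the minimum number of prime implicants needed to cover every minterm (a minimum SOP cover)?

[col 0] 000010*, 000011*, 000100, 000111*, 001001, 001010*, 010011*, 011000*, 011010*, 011011*, 011100*, 011110*, 100001*, 100010*, 101101, 110001*, 110011*, 110100*, 110110*, 111000*
[col 1] -00010, -10011, -11000, 0-0011, 0-1010, 00-010, 000-11, 00001-, 01-011, 011-00*, 011-10*, 0110-0*, 01101-, 0111-0*, 1-0001, 1100-1, 1101-0
[col 2] 011--0
Prime implicants: -00010, -10011, -11000, 0-0011, 0-1010, 00-010, 000-11, 00001-, 000100, 001001, 01-011, 011--0, 01101-, 1-0001, 101101, 1100-1, 1101-0
PI chart (minterm → PIs covering it):
  3 | 0-0011,000-11,00001-
  4 | 000100  (sole → essential)
  7 | 000-11  (sole → essential)
  9 | 001001  (sole → essential)
  10 | 0-1010,00-010
  19 | -10011,0-0011,01-011
  26 | 0-1010,011--0,01101-
  28 | 011--0  (sole → essential)
  30 | 011--0  (sole → essential)
  33 | 1-0001  (sole → essential)
  34 | -00010  (sole → essential)
  45 | 101101  (sole → essential)
  49 | 1-0001,1100-1
  51 | -10011,1100-1
  54 | 1101-0  (sole → essential)
  56 | -11000  (sole → essential)
Essential prime implicants: -00010, -11000, 000-11, 000100, 001001, 011--0, 1-0001, 101101, 1101-0
Petrick residual → -10011, 0-1010
Minimum SOP uses 11 PIs: b'c'd'ef' + bc'd'ef + bcd'e'f' + a'cd'ef' + a'b'c'ef + a'b'c'de'f' + a'b'cd'e'f + a'bcf' + ac'd'e'f + ab'cde'f + abc'df'

11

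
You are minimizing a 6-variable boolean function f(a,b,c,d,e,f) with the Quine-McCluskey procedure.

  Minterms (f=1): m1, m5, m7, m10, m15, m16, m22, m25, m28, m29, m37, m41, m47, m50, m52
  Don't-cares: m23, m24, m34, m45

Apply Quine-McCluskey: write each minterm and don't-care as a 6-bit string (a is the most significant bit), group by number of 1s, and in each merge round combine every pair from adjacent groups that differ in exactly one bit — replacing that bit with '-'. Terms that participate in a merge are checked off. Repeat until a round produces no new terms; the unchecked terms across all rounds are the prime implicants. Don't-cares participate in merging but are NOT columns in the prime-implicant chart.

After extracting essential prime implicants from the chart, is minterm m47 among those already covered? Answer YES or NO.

[col 0] 000001*, 000101*, 000111*, 001010, 001111*, 010000*, 010110*, 010111*, 011000*, 011001*, 011100*, 011101*, 100010*, 100101*, 101001*, 101101*, 101111*, 110010*, 110100
[col 1] -00101, -01111, 0-0111, 00-111, 000-01, 0001-1, 01-000, 01011-, 011-00*, 011-01*, 01100-*, 01110-*, 1-0010, 10-101, 101-01, 1011-1
[col 2] 011-0-
Prime implicants: -00101, -01111, 0-0111, 00-111, 000-01, 0001-1, 001010, 01-000, 01011-, 011-0-, 1-0010, 10-101, 101-01, 1011-1, 110100
PI chart (minterm → PIs covering it):
  1 | 000-01  (sole → essential)
  5 | -00101,000-01,0001-1
  7 | 0-0111,00-111,0001-1
  10 | 001010  (sole → essential)
  15 | -01111,00-111
  16 | 01-000  (sole → essential)
  22 | 01011-  (sole → essential)
  25 | 011-0-  (sole → essential)
  28 | 011-0-  (sole → essential)
  29 | 011-0-  (sole → essential)
  37 | -00101,10-101
  41 | 101-01  (sole → essential)
  47 | -01111,1011-1
  50 | 1-0010  (sole → essential)
  52 | 110100  (sole → essential)
Essential prime implicants: 000-01, 001010, 01-000, 01011-, 011-0-, 1-0010, 101-01, 110100

NO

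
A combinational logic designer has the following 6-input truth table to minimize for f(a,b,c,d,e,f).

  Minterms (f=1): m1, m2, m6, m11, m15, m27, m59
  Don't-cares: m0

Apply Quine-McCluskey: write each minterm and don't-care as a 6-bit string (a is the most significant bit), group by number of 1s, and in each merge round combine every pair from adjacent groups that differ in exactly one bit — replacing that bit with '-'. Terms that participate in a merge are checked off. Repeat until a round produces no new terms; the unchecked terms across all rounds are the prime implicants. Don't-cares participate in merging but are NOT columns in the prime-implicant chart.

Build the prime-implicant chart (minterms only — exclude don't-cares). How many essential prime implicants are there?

[col 0] 000000*, 000001*, 000010*, 000110*, 001011*, 001111*, 011011*, 111011*
[col 1] -11011, 0-1011, 000-10, 0000-0, 00000-, 001-11
Prime implicants: -11011, 0-1011, 000-10, 0000-0, 00000-, 001-11
PI chart (minterm → PIs covering it):
  1 | 00000-  (sole → essential)
  2 | 000-10,0000-0
  6 | 000-10  (sole → essential)
  11 | 0-1011,001-11
  15 | 001-11  (sole → essential)
  27 | -11011,0-1011
  59 | -11011  (sole → essential)
Essential prime implicants: -11011, 000-10, 00000-, 001-11

4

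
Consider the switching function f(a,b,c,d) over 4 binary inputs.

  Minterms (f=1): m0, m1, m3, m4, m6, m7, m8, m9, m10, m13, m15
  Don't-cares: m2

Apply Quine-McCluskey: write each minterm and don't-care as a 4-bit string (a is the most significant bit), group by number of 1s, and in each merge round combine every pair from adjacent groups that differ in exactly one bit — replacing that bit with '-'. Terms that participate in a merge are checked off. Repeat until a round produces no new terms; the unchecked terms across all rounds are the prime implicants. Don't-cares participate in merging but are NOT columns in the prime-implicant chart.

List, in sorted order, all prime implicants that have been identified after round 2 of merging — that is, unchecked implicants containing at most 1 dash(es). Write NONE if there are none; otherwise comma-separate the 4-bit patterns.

Round 0: 0000✓ 0001✓ 0010✓ 0011✓ 0100✓ 0110✓ 0111✓ 1000✓ 1001✓ 1010✓ 1101✓ 1111✓
Round 1: -000✓ -001✓ -010✓ -111 0-00✓ 0-10✓ 0-11✓ 00-0✓ 00-1✓ 000-✓ 001-✓ 01-0✓ 011-✓ 1-01 10-0✓ 100-✓ 11-1
Round 2: -0-0 -00- 0--0 0-1- 00--
PIs = {-0-0, -00-, -111, 0--0, 0-1-, 00--, 1-01, 11-1}

-111, 1-01, 11-1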